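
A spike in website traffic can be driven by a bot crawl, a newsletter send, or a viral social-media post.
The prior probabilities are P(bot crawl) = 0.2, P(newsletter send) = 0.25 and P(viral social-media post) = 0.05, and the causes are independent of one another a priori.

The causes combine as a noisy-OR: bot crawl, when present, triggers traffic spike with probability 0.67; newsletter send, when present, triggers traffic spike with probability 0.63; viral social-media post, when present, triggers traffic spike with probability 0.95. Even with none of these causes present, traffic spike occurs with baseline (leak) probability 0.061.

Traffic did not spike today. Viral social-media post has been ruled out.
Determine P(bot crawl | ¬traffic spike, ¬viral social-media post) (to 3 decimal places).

P(bot crawl | ¬traffic spike, ¬viral social-media post) ≈ 0.076

Under noisy-OR, P(traffic spike | causes) = 1 − (1−0.061)·∏(1−qᵢ) over the active causes.
P(¬traffic spike | ¬viral social-media post) = 0.939·0.8·0.75 + 0.34743·0.8·0.25 + 0.30987·0.2·0.75 + 0.114652·0.2·0.25 = 0.563400 + 0.069486 + 0.046481 + 0.005733 = 0.685100
Restricting to configurations with bot crawl present: 0.046481 + 0.005733 = 0.052214.
P(bot crawl | ¬traffic spike, ¬viral social-media post) = 0.052214 / 0.685100 ≈ 0.076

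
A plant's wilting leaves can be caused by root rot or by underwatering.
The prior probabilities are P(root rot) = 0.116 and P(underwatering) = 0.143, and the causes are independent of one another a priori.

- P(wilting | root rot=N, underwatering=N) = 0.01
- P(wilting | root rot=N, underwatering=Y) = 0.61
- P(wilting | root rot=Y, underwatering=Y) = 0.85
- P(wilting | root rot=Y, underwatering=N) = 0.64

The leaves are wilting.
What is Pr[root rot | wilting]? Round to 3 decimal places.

For the numerator, keep only root rot=true terms: 0.063624 + 0.014100 = 0.077724
Denominator P(wilting): 0.01×0.884×0.857 + 0.61×0.884×0.143 + 0.64×0.116×0.857 + 0.85×0.116×0.143 = 0.162411
P(root rot | wilting) = 0.077724/0.162411 ≈ 0.479

Pr[root rot | wilting] ≈ 0.479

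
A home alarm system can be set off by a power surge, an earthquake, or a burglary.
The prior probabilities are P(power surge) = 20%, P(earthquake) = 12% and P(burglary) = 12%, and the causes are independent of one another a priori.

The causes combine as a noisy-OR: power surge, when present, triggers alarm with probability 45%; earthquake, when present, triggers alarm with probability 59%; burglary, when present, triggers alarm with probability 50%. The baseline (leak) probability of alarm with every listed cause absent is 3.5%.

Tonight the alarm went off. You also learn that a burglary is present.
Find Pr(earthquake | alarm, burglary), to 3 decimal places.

Under noisy-OR, P(alarm | causes) = 1 − (1−0.035)·∏(1−qᵢ) over the active causes.
By total probability over the 4 (power surge, earthquake) configurations:
  P(alarm | burglary) = 0.5175·0.8·0.88 + 0.802175·0.8·0.12 + 0.734625·0.2·0.88 + 0.891196·0.2·0.12
        = 0.364320 + 0.077009 + 0.129294 + 0.021389 = 0.592012
Configurations with earthquake contribute 0.098398, so
  P(earthquake | alarm, burglary) = 0.098398 / 0.592012 ≈ 0.166

Pr(earthquake | alarm, burglary) ≈ 0.166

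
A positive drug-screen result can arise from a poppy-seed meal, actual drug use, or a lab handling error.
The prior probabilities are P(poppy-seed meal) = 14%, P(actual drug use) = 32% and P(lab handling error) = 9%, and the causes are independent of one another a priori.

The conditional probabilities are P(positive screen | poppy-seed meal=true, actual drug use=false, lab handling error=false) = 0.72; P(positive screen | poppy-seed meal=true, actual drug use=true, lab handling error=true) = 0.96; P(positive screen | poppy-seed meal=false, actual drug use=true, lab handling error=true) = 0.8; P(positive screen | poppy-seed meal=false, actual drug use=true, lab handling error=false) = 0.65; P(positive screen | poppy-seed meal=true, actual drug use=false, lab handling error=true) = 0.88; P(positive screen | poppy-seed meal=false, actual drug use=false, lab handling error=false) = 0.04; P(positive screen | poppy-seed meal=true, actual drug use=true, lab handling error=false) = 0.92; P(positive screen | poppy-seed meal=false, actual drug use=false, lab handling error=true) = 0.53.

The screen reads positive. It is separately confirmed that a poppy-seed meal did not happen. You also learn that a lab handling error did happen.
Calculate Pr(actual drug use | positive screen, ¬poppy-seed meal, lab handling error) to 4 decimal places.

Pr(actual drug use | positive screen, ¬poppy-seed meal, lab handling error) ≈ 0.4153

Enumerate both values of actual drug use and weight by the priors:
  P(positive screen | ¬poppy-seed meal, lab handling error) = 0.53·0.68 + 0.8·0.32
        = 0.360400 + 0.256000 = 0.616400
Keeping only the actual drug use-present terms gives 0.256000, so
  P(actual drug use | positive screen, ¬poppy-seed meal, lab handling error) = 0.256000 / 0.616400 ≈ 0.4153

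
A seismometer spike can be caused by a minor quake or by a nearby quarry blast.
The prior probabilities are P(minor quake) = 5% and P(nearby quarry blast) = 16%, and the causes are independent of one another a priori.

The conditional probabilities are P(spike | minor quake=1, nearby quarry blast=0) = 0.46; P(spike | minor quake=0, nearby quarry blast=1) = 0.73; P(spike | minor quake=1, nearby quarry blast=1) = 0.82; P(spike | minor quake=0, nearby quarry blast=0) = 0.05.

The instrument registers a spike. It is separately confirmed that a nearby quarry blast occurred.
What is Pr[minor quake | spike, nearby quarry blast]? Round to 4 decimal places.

For the numerator, keep only minor quake=true terms: 0.82*0.05 = 0.041000
The normalizing constant is 0.73*0.95 + 0.82*0.05 = 0.734500
Posterior = 0.041000 / 0.734500 ≈ 0.0558

Pr[minor quake | spike, nearby quarry blast] ≈ 0.0558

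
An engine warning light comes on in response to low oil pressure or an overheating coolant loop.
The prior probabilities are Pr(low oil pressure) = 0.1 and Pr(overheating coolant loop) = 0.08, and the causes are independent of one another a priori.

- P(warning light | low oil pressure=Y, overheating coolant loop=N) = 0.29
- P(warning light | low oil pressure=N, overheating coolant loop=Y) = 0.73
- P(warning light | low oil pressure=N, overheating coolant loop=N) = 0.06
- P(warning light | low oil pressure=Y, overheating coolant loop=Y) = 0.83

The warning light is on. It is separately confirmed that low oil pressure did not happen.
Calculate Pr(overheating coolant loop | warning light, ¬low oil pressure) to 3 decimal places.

Sum P(warning light|·) weighted by the priors over both values of overheating coolant loop:
  P(warning light | ¬low oil pressure) = 0.06·0.92 + 0.73·0.08
        = 0.055200 + 0.058400 = 0.113600
Configurations with overheating coolant loop contribute 0.058400, so
  P(overheating coolant loop | warning light, ¬low oil pressure) = 0.058400 / 0.113600 ≈ 0.514

Pr(overheating coolant loop | warning light, ¬low oil pressure) ≈ 0.514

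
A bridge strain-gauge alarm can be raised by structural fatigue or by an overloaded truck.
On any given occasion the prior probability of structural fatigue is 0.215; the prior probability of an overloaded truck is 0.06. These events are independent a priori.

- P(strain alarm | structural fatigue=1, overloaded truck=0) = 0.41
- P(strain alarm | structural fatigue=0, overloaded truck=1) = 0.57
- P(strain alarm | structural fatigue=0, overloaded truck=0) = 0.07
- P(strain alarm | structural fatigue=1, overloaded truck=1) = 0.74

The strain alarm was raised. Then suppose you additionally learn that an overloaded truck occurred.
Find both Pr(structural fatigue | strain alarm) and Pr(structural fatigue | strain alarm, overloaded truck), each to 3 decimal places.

Pr(structural fatigue | strain alarm) ≈ 0.541; Pr(structural fatigue | strain alarm, overloaded truck) ≈ 0.262

P(strain alarm) = 0.07·0.785·0.94 + 0.57·0.785·0.06 + 0.41·0.215·0.94 + 0.74·0.215·0.06 = 0.051653 + 0.026847 + 0.082861 + 0.009546 = 0.170907
The structural fatigue-present share is 0.082861 + 0.009546 = 0.092407.
P(structural fatigue | strain alarm) = 0.092407 / 0.170907 ≈ 0.541

Now condition on the additional information:
P(strain alarm | overloaded truck) = 0.57*0.785 + 0.74*0.215 = 0.447450 + 0.159100 = 0.606550
Of this, 0.159100 comes from 0.74*0.215 (the structural fatigue=true cases).
P(structural fatigue | strain alarm, overloaded truck) = 0.159100 / 0.606550 ≈ 0.262
— overloaded truck explains away the evidence for structural fatigue.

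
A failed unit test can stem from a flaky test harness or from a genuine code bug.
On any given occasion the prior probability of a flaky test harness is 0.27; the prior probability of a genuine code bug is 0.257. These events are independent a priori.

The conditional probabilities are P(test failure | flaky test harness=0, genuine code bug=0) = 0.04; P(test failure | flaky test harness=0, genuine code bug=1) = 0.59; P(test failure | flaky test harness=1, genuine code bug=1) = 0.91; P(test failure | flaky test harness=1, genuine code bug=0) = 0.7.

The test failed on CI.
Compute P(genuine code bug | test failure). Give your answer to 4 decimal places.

P(test failure) = 0.04·0.73·0.743 + 0.59·0.73·0.257 + 0.7·0.27·0.743 + 0.91·0.27·0.257 = 0.021696 + 0.110690 + 0.140427 + 0.063145 = 0.335958
Of this, 0.173835 comes from 0.110690 + 0.063145 (the genuine code bug=true cases).
Hence the posterior is 0.173835/0.335958 ≈ 0.5174.

P(genuine code bug | test failure) ≈ 0.5174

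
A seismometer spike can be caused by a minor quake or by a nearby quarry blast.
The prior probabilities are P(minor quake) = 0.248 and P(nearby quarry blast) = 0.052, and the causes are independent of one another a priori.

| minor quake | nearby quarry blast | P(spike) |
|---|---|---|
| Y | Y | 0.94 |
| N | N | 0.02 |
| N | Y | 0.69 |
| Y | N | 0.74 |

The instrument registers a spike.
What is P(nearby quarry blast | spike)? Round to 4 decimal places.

P(nearby quarry blast | spike) ≈ 0.1720

Weight on nearby quarry blast=true, given the evidence: 0.026982 + 0.012122 = 0.039104
Normalizer over all consistent configurations: 0.02·0.752·0.948 + 0.69·0.752·0.052 + 0.74·0.248·0.948 + 0.94·0.248·0.052 = 0.227339
Posterior = 0.039104 / 0.227339 ≈ 0.1720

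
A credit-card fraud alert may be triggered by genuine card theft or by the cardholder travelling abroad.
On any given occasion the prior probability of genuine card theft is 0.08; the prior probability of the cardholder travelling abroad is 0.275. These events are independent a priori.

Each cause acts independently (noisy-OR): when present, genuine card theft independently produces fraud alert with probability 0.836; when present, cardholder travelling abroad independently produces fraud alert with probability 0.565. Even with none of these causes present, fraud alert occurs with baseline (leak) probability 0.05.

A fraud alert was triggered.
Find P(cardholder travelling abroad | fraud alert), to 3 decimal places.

P(cardholder travelling abroad | fraud alert) ≈ 0.672

Under noisy-OR, P(fraud alert | causes) = 1 − (1−0.05)·∏(1−qᵢ) over the active causes.
Numerator (weight on configurations with cardholder travelling abroad): 0.148448 + 0.020509 = 0.168957
Normalizer over all consistent configurations: 0.05*0.92*0.725 + 0.58675*0.92*0.275 + 0.8442*0.08*0.725 + 0.932227*0.08*0.275 = 0.251271
P(cardholder travelling abroad | fraud alert) = 0.168957/0.251271 ≈ 0.672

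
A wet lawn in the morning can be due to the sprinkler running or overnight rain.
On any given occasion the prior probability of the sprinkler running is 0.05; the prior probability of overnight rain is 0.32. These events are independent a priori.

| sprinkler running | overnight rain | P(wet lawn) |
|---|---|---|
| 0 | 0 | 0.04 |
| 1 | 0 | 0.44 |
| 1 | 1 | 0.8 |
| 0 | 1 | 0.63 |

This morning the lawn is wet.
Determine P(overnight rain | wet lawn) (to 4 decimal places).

Weight on overnight rain=true, given the evidence: 0.191520 + 0.012800 = 0.204320
Normalizer over all consistent configurations: 0.04*0.95*0.68 + 0.63*0.95*0.32 + 0.44*0.05*0.68 + 0.8*0.05*0.32 = 0.245120
Posterior = 0.204320 / 0.245120 ≈ 0.8336

P(overnight rain | wet lawn) ≈ 0.8336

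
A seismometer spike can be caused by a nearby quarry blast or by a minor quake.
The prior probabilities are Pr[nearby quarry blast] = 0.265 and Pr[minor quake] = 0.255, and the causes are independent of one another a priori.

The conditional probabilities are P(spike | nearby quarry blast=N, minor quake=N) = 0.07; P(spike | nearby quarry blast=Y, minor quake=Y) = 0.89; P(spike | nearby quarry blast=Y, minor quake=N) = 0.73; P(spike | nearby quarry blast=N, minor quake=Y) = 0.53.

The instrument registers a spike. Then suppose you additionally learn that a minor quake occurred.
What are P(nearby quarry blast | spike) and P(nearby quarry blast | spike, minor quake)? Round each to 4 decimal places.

P(spike) = 0.07×0.735×0.745 + 0.53×0.735×0.255 + 0.73×0.265×0.745 + 0.89×0.265×0.255 = 0.038330 + 0.099335 + 0.144120 + 0.060142 = 0.341927
Of this, 0.204262 comes from 0.144120 + 0.060142 (the nearby quarry blast=true cases).
Hence the posterior is 0.204262/0.341927 ≈ 0.5974.

Now condition on the additional information:
P(spike | minor quake) = 0.53·0.735 + 0.89·0.265 = 0.389550 + 0.235850 = 0.625400
The nearby quarry blast-present share is 0.89·0.265 = 0.235850.
So P(nearby quarry blast | spike, minor quake) = 0.235850/0.625400 ≈ 0.3771.
— minor quake explains away the evidence for nearby quarry blast.

P(nearby quarry blast | spike) ≈ 0.5974; P(nearby quarry blast | spike, minor quake) ≈ 0.3771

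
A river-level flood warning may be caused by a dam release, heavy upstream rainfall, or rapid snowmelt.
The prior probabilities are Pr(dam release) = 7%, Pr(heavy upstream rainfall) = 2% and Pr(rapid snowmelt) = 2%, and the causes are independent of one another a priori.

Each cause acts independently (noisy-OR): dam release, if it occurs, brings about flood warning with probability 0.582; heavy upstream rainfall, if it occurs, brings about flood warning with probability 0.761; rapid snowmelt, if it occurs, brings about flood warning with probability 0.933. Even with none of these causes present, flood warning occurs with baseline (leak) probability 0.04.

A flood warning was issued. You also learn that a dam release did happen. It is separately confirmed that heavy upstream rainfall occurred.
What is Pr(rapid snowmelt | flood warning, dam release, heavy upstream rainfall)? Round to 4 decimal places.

Under noisy-OR, P(flood warning | causes) = 1 − (1−0.04)·∏(1−qᵢ) over the active causes.
P(flood warning | dam release, heavy upstream rainfall) = 0.904094×0.98 + 0.993574×0.02 = 0.886012 + 0.019871 = 0.905883
The rapid snowmelt-present share is 0.993574×0.02 = 0.019871.
P(rapid snowmelt | flood warning, dam release, heavy upstream rainfall) = 0.019871 / 0.905883 ≈ 0.0219

Pr(rapid snowmelt | flood warning, dam release, heavy upstream rainfall) ≈ 0.0219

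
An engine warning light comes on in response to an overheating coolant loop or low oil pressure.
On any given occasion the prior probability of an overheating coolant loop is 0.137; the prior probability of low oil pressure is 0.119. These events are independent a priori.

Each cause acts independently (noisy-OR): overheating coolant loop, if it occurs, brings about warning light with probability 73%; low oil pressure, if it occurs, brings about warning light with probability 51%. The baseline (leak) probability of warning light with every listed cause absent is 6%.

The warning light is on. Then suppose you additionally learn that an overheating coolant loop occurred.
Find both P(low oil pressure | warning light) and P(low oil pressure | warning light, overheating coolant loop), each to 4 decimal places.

P(low oil pressure | warning light) ≈ 0.3393; P(low oil pressure | warning light, overheating coolant loop) ≈ 0.1368

Under noisy-OR, P(warning light | causes) = 1 − (1−0.06)·∏(1−qᵢ) over the active causes.
By total probability over the 4 (overheating coolant loop, low oil pressure) configurations:
  P(warning light) = 0.06*0.863*0.881 + 0.5394*0.863*0.119 + 0.7462*0.137*0.881 + 0.875638*0.137*0.119
        = 0.045618 + 0.055395 + 0.090064 + 0.014276 = 0.205353
Configurations with low oil pressure contribute 0.069671, so
  P(low oil pressure | warning light) = 0.069671 / 0.205353 ≈ 0.3393

Now condition on the additional information:
Weight on low oil pressure=true, given the evidence: 0.875638*0.119 = 0.104201
Denominator P(warning light | overheating coolant loop): 0.7462*0.881 + 0.875638*0.119 = 0.761603
Posterior = 0.104201 / 0.761603 ≈ 0.1368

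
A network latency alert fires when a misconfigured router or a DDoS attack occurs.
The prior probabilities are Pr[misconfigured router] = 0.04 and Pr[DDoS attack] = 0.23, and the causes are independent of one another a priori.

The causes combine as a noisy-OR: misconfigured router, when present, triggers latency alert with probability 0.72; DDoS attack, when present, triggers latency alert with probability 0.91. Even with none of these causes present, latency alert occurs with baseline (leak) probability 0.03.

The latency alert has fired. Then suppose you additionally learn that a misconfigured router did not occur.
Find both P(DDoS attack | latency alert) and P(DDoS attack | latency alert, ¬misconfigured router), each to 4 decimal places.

P(DDoS attack | latency alert) ≈ 0.8251; P(DDoS attack | latency alert, ¬misconfigured router) ≈ 0.9009

Under noisy-OR, P(latency alert | causes) = 1 − (1−0.03)·∏(1−qᵢ) over the active causes.
Enumerate the 4 (misconfigured router, DDoS attack) configurations and weight by the priors:
  P(latency alert) = 0.03×0.96×0.77 + 0.9127×0.96×0.23 + 0.7284×0.04×0.77 + 0.975556×0.04×0.23
        = 0.022176 + 0.201524 + 0.022435 + 0.008975 = 0.255110
Configurations with DDoS attack contribute 0.210499, so
  P(DDoS attack | latency alert) = 0.210499 / 0.255110 ≈ 0.8251

With the extra evidence:
Enumerate both values of DDoS attack and weight by the priors:
  P(latency alert | ¬misconfigured router) = 0.03×0.77 + 0.9127×0.23
        = 0.023100 + 0.209921 = 0.233021
The terms with DDoS attack present sum to 0.209921, so
  P(DDoS attack | latency alert, ¬misconfigured router) = 0.209921 / 0.233021 ≈ 0.9009
Ruling out misconfigured router raises the posterior on DDoS attack — the flip side of explaining away.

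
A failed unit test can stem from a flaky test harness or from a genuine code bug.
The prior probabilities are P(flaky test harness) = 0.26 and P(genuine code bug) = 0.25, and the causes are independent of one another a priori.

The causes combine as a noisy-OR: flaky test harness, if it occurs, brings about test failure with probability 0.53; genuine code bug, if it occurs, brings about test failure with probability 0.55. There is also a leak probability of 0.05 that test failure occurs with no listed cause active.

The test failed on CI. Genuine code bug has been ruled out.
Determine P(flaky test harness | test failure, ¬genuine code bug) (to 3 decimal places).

P(flaky test harness | test failure, ¬genuine code bug) ≈ 0.795

Under noisy-OR, P(test failure | causes) = 1 − (1−0.05)·∏(1−qᵢ) over the active causes.
P(test failure | ¬genuine code bug) = 0.05*0.74 + 0.5535*0.26 = 0.037000 + 0.143910 = 0.180910
The flaky test harness-present share is 0.5535*0.26 = 0.143910.
P(flaky test harness | test failure, ¬genuine code bug) = 0.143910 / 0.180910 ≈ 0.795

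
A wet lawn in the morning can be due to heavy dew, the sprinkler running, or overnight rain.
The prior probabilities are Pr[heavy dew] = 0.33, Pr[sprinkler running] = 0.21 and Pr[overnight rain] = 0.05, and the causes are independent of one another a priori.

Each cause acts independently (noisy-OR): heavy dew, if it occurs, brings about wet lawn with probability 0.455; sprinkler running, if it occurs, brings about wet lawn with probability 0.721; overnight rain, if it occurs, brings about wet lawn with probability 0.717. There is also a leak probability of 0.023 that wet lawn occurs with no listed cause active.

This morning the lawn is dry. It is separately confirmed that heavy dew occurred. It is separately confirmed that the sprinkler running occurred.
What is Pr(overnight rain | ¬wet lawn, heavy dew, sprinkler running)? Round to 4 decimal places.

Under noisy-OR, P(wet lawn | causes) = 1 − (1−0.023)·∏(1−qᵢ) over the active causes.
P(¬wet lawn | heavy dew, sprinkler running) = 0.148558×0.95 + 0.042042×0.05 = 0.141130 + 0.002102 = 0.143232
Of this, 0.002102 comes from 0.042042×0.05 (the overnight rain=true cases).
P(overnight rain | ¬wet lawn, heavy dew, sprinkler running) = 0.002102 / 0.143232 ≈ 0.0147

Pr(overnight rain | ¬wet lawn, heavy dew, sprinkler running) ≈ 0.0147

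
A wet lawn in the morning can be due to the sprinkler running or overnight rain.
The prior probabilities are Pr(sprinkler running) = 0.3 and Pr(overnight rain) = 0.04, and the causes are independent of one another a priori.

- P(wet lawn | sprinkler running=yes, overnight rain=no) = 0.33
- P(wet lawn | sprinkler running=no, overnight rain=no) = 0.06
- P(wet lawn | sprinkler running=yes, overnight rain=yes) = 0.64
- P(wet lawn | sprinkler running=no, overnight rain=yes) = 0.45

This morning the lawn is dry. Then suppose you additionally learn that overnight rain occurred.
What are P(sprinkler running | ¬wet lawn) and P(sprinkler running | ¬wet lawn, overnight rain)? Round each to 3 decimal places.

Sum P(¬wet lawn|·) weighted by the priors over the 4 (sprinkler running, overnight rain) configurations:
  P(¬wet lawn) = 0.94·0.7·0.96 + 0.55·0.7·0.04 + 0.67·0.3·0.96 + 0.36·0.3·0.04
        = 0.631680 + 0.015400 + 0.192960 + 0.004320 = 0.844360
Keeping only the sprinkler running-present terms gives 0.197280, so
  P(sprinkler running | ¬wet lawn) = 0.197280 / 0.844360 ≈ 0.234

With the extra evidence:
P(¬wet lawn | overnight rain) = 0.55·0.7 + 0.36·0.3 = 0.385000 + 0.108000 = 0.493000
Restricting to configurations with sprinkler running present: 0.36·0.3 = 0.108000.
Hence the posterior is 0.108000/0.493000 ≈ 0.219.

P(sprinkler running | ¬wet lawn) ≈ 0.234; P(sprinkler running | ¬wet lawn, overnight rain) ≈ 0.219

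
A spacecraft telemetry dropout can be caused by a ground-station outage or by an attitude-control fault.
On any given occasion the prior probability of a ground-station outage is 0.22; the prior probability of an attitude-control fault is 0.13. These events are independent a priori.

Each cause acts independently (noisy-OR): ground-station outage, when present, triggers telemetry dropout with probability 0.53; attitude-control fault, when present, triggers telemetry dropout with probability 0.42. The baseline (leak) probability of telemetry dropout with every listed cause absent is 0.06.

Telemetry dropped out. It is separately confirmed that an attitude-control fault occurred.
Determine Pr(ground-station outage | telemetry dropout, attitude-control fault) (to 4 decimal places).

Under noisy-OR, P(telemetry dropout | causes) = 1 − (1−0.06)·∏(1−qᵢ) over the active causes.
Sum P(telemetry dropout|·) weighted by the priors over both values of ground-station outage:
  P(telemetry dropout | attitude-control fault) = 0.4548×0.78 + 0.743756×0.22
        = 0.354744 + 0.163626 = 0.518370
Configurations with ground-station outage contribute 0.163626, so
  P(ground-station outage | telemetry dropout, attitude-control fault) = 0.163626 / 0.518370 ≈ 0.3157

Pr(ground-station outage | telemetry dropout, attitude-control fault) ≈ 0.3157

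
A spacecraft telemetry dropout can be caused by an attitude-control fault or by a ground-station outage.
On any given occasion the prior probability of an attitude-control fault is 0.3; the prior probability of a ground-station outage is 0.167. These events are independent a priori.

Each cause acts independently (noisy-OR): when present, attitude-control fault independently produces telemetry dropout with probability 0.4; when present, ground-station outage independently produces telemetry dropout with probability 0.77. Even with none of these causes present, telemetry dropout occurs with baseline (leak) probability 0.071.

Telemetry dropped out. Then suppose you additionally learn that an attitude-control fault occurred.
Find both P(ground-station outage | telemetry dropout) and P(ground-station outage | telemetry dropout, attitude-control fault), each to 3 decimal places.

P(ground-station outage | telemetry dropout) ≈ 0.471; P(ground-station outage | telemetry dropout, attitude-control fault) ≈ 0.283

Under noisy-OR, P(telemetry dropout | causes) = 1 − (1−0.071)·∏(1−qᵢ) over the active causes.
Sum P(telemetry dropout|·) weighted by the priors over the 4 (attitude-control fault, ground-station outage) configurations:
  P(telemetry dropout) = 0.071×0.7×0.833 + 0.78633×0.7×0.167 + 0.4426×0.3×0.833 + 0.871798×0.3×0.167
        = 0.041400 + 0.091922 + 0.110606 + 0.043677 = 0.287605
Configurations with ground-station outage contribute 0.135599, so
  P(ground-station outage | telemetry dropout) = 0.135599 / 0.287605 ≈ 0.471

With the extra evidence:
Enumerate both values of ground-station outage and weight by the priors:
  P(telemetry dropout | attitude-control fault) = 0.4426*0.833 + 0.871798*0.167
        = 0.368686 + 0.145590 = 0.514276
Configurations with ground-station outage contribute 0.145590, so
  P(ground-station outage | telemetry dropout, attitude-control fault) = 0.145590 / 0.514276 ≈ 0.283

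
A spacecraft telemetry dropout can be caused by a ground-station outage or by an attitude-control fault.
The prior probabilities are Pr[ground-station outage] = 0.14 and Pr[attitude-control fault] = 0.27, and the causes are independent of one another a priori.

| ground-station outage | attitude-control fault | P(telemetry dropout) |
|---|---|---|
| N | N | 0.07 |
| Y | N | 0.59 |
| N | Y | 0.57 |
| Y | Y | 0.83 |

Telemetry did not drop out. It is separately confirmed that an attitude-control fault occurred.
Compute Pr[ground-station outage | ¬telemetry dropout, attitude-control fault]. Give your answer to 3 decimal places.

Pr[ground-station outage | ¬telemetry dropout, attitude-control fault] ≈ 0.060

P(¬telemetry dropout | attitude-control fault) = 0.43×0.86 + 0.17×0.14 = 0.369800 + 0.023800 = 0.393600
Of this, 0.023800 comes from 0.17×0.14 (the ground-station outage=true cases).
Hence the posterior is 0.023800/0.393600 ≈ 0.060.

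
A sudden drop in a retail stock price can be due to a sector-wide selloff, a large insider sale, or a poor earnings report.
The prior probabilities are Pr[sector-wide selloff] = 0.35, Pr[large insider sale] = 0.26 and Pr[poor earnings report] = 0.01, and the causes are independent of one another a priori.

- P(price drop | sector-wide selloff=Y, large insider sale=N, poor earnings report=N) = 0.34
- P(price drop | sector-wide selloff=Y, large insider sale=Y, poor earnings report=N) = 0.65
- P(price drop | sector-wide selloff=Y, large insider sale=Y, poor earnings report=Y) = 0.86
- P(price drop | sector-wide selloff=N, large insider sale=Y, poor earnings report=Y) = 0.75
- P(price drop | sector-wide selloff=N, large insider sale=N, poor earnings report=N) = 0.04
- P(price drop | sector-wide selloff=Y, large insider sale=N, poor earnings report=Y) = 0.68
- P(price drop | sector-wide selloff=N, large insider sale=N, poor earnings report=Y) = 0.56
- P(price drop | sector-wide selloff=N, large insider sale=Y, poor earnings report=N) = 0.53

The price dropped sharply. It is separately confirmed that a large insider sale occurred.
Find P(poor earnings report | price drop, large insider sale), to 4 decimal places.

Enumerate the 4 (sector-wide selloff, poor earnings report) configurations and weight by the priors:
  P(price drop | large insider sale) = 0.53*0.65*0.99 + 0.75*0.65*0.01 + 0.65*0.35*0.99 + 0.86*0.35*0.01
        = 0.341055 + 0.004875 + 0.225225 + 0.003010 = 0.574165
The terms with poor earnings report present sum to 0.007885, so
  P(poor earnings report | price drop, large insider sale) = 0.007885 / 0.574165 ≈ 0.0137

P(poor earnings report | price drop, large insider sale) ≈ 0.0137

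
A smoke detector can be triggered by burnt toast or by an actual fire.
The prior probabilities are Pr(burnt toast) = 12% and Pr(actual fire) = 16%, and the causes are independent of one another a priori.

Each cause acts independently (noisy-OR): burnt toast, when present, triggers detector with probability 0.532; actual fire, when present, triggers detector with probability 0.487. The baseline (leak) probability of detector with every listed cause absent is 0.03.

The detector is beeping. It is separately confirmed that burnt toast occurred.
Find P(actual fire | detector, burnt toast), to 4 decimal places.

Under noisy-OR, P(detector | causes) = 1 − (1−0.03)·∏(1−qᵢ) over the active causes.
Enumerate both values of actual fire and weight by the priors:
  P(detector | burnt toast) = 0.54604·0.84 + 0.767119·0.16
        = 0.458674 + 0.122739 = 0.581413
The terms with actual fire present sum to 0.122739, so
  P(actual fire | detector, burnt toast) = 0.122739 / 0.581413 ≈ 0.2111

P(actual fire | detector, burnt toast) ≈ 0.2111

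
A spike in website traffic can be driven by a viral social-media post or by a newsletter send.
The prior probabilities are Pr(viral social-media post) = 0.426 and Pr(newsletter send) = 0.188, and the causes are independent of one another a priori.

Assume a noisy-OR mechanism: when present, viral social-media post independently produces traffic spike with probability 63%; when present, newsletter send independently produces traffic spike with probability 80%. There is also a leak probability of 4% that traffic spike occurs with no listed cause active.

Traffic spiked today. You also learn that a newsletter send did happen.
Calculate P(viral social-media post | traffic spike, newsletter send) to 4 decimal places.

Under noisy-OR, P(traffic spike | causes) = 1 − (1−0.04)·∏(1−qᵢ) over the active causes.
For the numerator, keep only viral social-media post=true terms: 0.92896·0.426 = 0.395737
The normalizing constant is 0.808·0.574 + 0.92896·0.426 = 0.859529
P(viral social-media post | traffic spike, newsletter send) = 0.395737/0.859529 ≈ 0.4604

P(viral social-media post | traffic spike, newsletter send) ≈ 0.4604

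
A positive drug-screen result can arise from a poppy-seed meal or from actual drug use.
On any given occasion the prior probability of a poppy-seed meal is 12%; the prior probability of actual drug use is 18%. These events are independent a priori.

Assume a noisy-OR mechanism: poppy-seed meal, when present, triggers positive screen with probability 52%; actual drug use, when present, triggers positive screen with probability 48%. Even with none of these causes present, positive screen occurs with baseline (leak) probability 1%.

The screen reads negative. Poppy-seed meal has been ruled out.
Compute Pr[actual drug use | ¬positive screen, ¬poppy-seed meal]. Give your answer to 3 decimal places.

Pr[actual drug use | ¬positive screen, ¬poppy-seed meal] ≈ 0.102

Under noisy-OR, P(positive screen | causes) = 1 − (1−0.01)·∏(1−qᵢ) over the active causes.
P(¬positive screen | ¬poppy-seed meal) = 0.99*0.82 + 0.5148*0.18 = 0.811800 + 0.092664 = 0.904464
The actual drug use-present share is 0.5148*0.18 = 0.092664.
Hence the posterior is 0.092664/0.904464 ≈ 0.102.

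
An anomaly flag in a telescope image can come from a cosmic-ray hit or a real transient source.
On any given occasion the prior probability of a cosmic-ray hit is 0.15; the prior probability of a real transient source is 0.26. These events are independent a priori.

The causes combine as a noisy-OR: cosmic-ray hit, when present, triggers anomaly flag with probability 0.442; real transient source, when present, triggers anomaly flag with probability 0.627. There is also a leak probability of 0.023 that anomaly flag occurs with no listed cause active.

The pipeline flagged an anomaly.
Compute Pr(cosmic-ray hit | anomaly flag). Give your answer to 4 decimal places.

Under noisy-OR, P(anomaly flag | causes) = 1 − (1−0.023)·∏(1−qᵢ) over the active causes.
Sum P(anomaly flag|·) weighted by the priors over the 4 (cosmic-ray hit, real transient source) configurations:
  P(anomaly flag) = 0.023×0.85×0.74 + 0.635579×0.85×0.26 + 0.454834×0.15×0.74 + 0.796653×0.15×0.26
        = 0.014467 + 0.140463 + 0.050487 + 0.031069 = 0.236486
Configurations with cosmic-ray hit contribute 0.081556, so
  P(cosmic-ray hit | anomaly flag) = 0.081556 / 0.236486 ≈ 0.3449

Pr(cosmic-ray hit | anomaly flag) ≈ 0.3449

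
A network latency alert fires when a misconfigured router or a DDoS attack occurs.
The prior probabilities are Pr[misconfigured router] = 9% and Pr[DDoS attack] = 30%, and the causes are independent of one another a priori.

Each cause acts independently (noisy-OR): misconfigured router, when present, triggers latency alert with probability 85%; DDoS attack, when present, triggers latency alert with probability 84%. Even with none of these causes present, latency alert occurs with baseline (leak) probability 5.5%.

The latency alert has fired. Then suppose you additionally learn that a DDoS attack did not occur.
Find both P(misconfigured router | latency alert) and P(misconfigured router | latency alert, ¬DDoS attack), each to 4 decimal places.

P(misconfigured router | latency alert) ≈ 0.2317; P(misconfigured router | latency alert, ¬DDoS attack) ≈ 0.6068

Under noisy-OR, P(latency alert | causes) = 1 − (1−0.055)·∏(1−qᵢ) over the active causes.
By total probability over the 4 (misconfigured router, DDoS attack) configurations:
  P(latency alert) = 0.055×0.91×0.7 + 0.8488×0.91×0.3 + 0.85825×0.09×0.7 + 0.97732×0.09×0.3
        = 0.035035 + 0.231722 + 0.054070 + 0.026388 = 0.347215
Keeping only the misconfigured router-present terms gives 0.080458, so
  P(misconfigured router | latency alert) = 0.080458 / 0.347215 ≈ 0.2317

Now condition on the additional information:
P(latency alert | ¬DDoS attack) = 0.055×0.91 + 0.85825×0.09 = 0.050050 + 0.077242 = 0.127292
Restricting to configurations with misconfigured router present: 0.85825×0.09 = 0.077242.
P(misconfigured router | latency alert, ¬DDoS attack) = 0.077242 / 0.127292 ≈ 0.6068
Ruling out DDoS attack raises the posterior on misconfigured router — the flip side of explaining away.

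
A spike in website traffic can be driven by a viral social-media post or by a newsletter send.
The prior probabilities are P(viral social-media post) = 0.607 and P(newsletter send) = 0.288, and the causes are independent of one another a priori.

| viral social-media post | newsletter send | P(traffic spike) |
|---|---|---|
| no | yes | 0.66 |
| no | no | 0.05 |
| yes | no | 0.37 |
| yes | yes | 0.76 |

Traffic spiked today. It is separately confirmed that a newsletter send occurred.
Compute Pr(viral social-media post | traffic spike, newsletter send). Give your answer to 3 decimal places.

Enumerate both values of viral social-media post and weight by the priors:
  P(traffic spike | newsletter send) = 0.66×0.393 + 0.76×0.607
        = 0.259380 + 0.461320 = 0.720700
Configurations with viral social-media post contribute 0.461320, so
  P(viral social-media post | traffic spike, newsletter send) = 0.461320 / 0.720700 ≈ 0.640

Pr(viral social-media post | traffic spike, newsletter send) ≈ 0.640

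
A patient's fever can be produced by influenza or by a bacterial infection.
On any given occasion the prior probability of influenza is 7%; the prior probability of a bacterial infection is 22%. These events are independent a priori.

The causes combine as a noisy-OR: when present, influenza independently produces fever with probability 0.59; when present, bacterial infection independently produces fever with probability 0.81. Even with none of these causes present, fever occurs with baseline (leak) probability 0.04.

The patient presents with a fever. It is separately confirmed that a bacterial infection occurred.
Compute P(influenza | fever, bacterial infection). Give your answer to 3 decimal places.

Under noisy-OR, P(fever | causes) = 1 − (1−0.04)·∏(1−qᵢ) over the active causes.
Numerator (weight on configurations with influenza): 0.925216·0.07 = 0.064765
The normalizing constant is 0.8176·0.93 + 0.925216·0.07 = 0.825133
Posterior = 0.064765 / 0.825133 ≈ 0.078

P(influenza | fever, bacterial infection) ≈ 0.078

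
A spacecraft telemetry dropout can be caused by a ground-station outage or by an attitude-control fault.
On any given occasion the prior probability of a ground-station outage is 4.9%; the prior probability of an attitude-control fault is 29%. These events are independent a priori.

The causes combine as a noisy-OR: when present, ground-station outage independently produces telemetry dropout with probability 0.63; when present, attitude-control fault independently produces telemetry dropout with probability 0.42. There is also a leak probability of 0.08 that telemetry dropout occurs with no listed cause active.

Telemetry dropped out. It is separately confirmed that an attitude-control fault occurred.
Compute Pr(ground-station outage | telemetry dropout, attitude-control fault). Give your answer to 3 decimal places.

Under noisy-OR, P(telemetry dropout | causes) = 1 − (1−0.08)·∏(1−qᵢ) over the active causes.
Enumerate both values of ground-station outage and weight by the priors:
  P(telemetry dropout | attitude-control fault) = 0.4664*0.951 + 0.802568*0.049
        = 0.443546 + 0.039326 = 0.482872
Configurations with ground-station outage contribute 0.039326, so
  P(ground-station outage | telemetry dropout, attitude-control fault) = 0.039326 / 0.482872 ≈ 0.081

Pr(ground-station outage | telemetry dropout, attitude-control fault) ≈ 0.081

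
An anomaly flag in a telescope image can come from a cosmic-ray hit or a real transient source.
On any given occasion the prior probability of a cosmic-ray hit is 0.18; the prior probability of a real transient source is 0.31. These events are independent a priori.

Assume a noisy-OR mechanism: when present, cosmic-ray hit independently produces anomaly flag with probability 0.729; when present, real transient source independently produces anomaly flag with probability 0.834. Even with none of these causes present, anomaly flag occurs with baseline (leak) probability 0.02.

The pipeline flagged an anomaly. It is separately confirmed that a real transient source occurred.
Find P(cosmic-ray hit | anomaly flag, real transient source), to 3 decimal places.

P(cosmic-ray hit | anomaly flag, real transient source) ≈ 0.200

Under noisy-OR, P(anomaly flag | causes) = 1 − (1−0.02)·∏(1−qᵢ) over the active causes.
By total probability over both values of cosmic-ray hit:
  P(anomaly flag | real transient source) = 0.83732×0.82 + 0.955914×0.18
        = 0.686602 + 0.172065 = 0.858667
Keeping only the cosmic-ray hit-present terms gives 0.172065, so
  P(cosmic-ray hit | anomaly flag, real transient source) = 0.172065 / 0.858667 ≈ 0.200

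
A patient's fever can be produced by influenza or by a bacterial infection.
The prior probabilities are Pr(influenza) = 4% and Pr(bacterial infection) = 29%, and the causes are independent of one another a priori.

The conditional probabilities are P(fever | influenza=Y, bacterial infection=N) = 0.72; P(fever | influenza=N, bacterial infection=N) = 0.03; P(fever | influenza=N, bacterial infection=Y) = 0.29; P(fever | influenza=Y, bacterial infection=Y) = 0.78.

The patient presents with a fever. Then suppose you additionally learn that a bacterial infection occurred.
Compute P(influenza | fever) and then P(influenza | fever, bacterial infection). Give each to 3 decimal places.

P(influenza | fever) ≈ 0.226; P(influenza | fever, bacterial infection) ≈ 0.101

Numerator (weight on configurations with influenza): 0.020448 + 0.009048 = 0.029496
The normalizing constant is 0.03*0.96*0.71 + 0.29*0.96*0.29 + 0.72*0.04*0.71 + 0.78*0.04*0.29 = 0.130680
Posterior = 0.029496 / 0.130680 ≈ 0.226

Now also conditioning on bacterial infection=true:
P(fever | bacterial infection) = 0.29×0.96 + 0.78×0.04 = 0.278400 + 0.031200 = 0.309600
The influenza-present share is 0.78×0.04 = 0.031200.
Hence the posterior is 0.031200/0.309600 ≈ 0.101.
Conditioning on bacterial infection lowers the posterior on influenza: the classic explaining-away effect in a common-effect structure.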